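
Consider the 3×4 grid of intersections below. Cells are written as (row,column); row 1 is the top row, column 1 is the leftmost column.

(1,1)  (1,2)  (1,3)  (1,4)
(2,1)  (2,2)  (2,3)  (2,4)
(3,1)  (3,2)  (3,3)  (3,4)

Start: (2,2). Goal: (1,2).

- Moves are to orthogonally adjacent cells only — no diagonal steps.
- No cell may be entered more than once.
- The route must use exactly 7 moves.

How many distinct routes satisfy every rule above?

Need simple routes of exactly 7 moves from (2,2) to (1,2) (Manhattan distance 1, so 3 moves are spent on a detour and 3 undoing it).
Enumerating: (2,2) (3,2) (3,3) (2,3) (2,4) (1,4) (1,3) (1,2) | (2,2) (3,2) (3,3) (3,4) (2,4) (1,4) (1,3) (1,2) | (2,2) (3,2) (3,3) (3,4) (2,4) (2,3) (1,3) (1,2) | (2,2) (2,1) (3,1) (3,2) (3,3) (2,3) (1,3) (1,2) | (2,2) (2,3) (3,3) (3,2) (3,1) (2,1) (1,1) (1,2) | (2,2) (2,3) (3,3) (3,4) (2,4) (1,4) (1,3) (1,2).
That gives 6 routes.

6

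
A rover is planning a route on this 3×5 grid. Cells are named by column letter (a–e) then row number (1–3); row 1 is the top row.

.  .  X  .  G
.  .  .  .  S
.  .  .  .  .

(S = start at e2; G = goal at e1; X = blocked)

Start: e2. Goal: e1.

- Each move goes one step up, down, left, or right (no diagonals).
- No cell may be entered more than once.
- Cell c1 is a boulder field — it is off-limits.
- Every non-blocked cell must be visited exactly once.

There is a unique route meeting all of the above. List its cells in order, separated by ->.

Need to visit all 14 open cells exactly once, starting at e2 and ending at e1.
Cell e3 has only two open neighbours (e2 and d3), so the path must pass straight through it: one of those is the cell it's entered from and the other is where it exits.
Route from e2: down 1 to e3, left 4 to a3, up 2 to a1, right 1 to b1, down 1 to b2, right 2 to d2, up 1 to d1, right 1 to e1 — 13 moves in all.
Check: all 14 open cells covered.

e2 -> e3 -> d3 -> c3 -> b3 -> a3 -> a2 -> a1 -> b1 -> b2 -> c2 -> d2 -> d1 -> e1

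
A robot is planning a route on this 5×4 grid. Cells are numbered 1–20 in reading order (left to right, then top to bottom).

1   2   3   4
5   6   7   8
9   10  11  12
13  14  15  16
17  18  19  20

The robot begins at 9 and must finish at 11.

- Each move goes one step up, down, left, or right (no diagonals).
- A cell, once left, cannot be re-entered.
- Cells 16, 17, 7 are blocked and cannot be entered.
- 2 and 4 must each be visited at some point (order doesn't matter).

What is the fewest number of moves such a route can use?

8

Any route passes through 2 and 4 in some order between 9 and 11. Summing Manhattan distances along each leg and taking the cheapest ordering (9 → 2 → 4 → 11) gives a lower bound of 3 + 2 + 3 = 8 moves.
A route of 8 moves achieves this: 9 → 5 → 1 → 2 → 3 → 4 → 8 → 12 → 11.
Since 8 matches the lower bound, it is optimal.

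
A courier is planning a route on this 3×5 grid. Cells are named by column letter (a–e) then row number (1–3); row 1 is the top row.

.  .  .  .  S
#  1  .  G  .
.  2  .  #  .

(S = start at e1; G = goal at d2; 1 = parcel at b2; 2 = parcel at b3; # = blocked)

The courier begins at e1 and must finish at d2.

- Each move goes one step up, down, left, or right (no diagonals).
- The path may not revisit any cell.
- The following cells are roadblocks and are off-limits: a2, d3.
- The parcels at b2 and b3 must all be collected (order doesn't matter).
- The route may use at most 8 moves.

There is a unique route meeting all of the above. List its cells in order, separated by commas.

e1, d1, c1, b1, b2, b3, c3, c2, d2

The budget equals the shortest possible length, so every move has to be on a shortest route through the required cells.
Route from e1: left 3 to b1, down 2 to b3, right 1 to c3, up 1 to c2, right 1 to d2 — 8 moves in all.
Check: all required cells visited; 8 ≤ 8 moves.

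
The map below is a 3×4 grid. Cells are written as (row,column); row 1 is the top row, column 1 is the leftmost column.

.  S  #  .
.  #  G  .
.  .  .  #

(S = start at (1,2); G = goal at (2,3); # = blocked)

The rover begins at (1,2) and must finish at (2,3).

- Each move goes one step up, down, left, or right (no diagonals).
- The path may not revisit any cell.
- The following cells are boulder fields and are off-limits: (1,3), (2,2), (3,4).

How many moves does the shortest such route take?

6

The Manhattan distance from (1,2) to (2,3) is |1−2| + |2−3| = 2, so at least 2 moves are needed.
That bound ignores the blocked cells. Measuring each leg by the fewest moves that actually steer around them ((1,2)→(2,3): 6) raises the lower bound to 6.
A route of 6 moves exists: (1,2) → (1,1) → (2,1) → (3,1) → (3,2) → (3,3) → (2,3).
Since 6 matches that lower bound, it is optimal.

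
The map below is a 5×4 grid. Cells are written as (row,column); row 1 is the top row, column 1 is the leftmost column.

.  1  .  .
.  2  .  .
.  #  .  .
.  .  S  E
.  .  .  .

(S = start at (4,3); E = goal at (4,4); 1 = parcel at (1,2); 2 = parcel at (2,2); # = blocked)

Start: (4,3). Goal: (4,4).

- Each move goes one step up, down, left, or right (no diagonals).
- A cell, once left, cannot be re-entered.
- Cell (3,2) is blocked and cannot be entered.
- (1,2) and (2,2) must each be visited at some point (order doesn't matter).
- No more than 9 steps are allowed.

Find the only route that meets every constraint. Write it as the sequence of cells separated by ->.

(4,3) -> (3,3) -> (2,3) -> (2,2) -> (1,2) -> (1,3) -> (1,4) -> (2,4) -> (3,4) -> (4,4)

Any route must reach (1,2) and (2,2) and still end at (4,4) within 9 moves, so the order of the required stops is forced.
Route from (4,3): up 2 to (2,3), left 1 to (2,2), up 1 to (1,2), right 2 to (1,4), down 3 to (4,4) — 9 moves in all.
Check: all required cells visited; 9 ≤ 9 moves.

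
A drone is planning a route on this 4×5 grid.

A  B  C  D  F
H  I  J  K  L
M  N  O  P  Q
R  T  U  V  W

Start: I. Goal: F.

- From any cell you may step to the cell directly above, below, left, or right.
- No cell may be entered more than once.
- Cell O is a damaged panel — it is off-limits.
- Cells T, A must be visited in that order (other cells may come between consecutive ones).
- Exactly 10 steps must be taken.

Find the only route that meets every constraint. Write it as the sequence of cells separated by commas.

The waypoints must appear in the order T, A, with no cell reused.
Route from I: 2× down (reaching T), left to R, 3× up (reaching A), 4× right (reaching F) — 10 moves in all.
Check: order respected (T at step 2, A at step 6); 10 moves as required.

I, N, T, R, M, H, A, B, C, D, F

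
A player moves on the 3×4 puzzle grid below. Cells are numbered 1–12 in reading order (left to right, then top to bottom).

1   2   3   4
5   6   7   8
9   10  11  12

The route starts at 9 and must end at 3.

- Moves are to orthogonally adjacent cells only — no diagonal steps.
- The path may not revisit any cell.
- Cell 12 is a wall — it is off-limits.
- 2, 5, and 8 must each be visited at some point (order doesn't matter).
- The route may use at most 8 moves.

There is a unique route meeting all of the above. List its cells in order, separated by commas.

The budget equals the shortest possible length, so every move has to be on a shortest route through the required cells.
Route from 9: up 2 to 1, right 1 to 2, down 1 to 6, right 2 to 8, up 1 to 4, left 1 to 3 — 8 moves in all.
Check: all required cells visited; 8 ≤ 8 moves.

9, 5, 1, 2, 6, 7, 8, 4, 3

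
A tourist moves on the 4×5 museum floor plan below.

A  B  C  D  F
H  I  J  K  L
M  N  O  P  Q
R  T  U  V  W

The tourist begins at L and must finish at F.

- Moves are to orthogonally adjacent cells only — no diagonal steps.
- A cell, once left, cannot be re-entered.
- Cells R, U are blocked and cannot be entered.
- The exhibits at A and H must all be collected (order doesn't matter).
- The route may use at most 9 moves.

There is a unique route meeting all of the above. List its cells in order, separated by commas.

L, K, J, I, H, A, B, C, D, F

The 9-move cap with required stops at A, H leaves no slack for detours.
Route from L: 4× left (reaching H), up to A, 4× right (reaching F) — 9 moves in all.
Check: all required cells visited; 9 ≤ 9 moves.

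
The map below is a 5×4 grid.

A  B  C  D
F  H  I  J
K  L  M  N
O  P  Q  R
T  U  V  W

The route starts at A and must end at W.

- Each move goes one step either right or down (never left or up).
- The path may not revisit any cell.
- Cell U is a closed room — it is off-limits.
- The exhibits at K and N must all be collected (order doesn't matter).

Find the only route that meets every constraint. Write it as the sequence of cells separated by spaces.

A F K L M N R W

Moves only go right or down, so the column and row indices never decrease.
Route from A: 2× down (reaching K), 3× right (reaching N), 2× down (reaching W) — 7 moves in all.
Check: all required cells visited.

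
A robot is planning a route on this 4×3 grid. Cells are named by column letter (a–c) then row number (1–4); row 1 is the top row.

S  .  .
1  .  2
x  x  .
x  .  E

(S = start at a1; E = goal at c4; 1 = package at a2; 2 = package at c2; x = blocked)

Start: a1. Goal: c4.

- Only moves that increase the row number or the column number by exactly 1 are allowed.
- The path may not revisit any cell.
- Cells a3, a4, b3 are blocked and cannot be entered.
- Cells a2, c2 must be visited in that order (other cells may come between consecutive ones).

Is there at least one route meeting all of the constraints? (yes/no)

One route that works: a1 → a2 → b2 → c2 → c3 → c4.

yes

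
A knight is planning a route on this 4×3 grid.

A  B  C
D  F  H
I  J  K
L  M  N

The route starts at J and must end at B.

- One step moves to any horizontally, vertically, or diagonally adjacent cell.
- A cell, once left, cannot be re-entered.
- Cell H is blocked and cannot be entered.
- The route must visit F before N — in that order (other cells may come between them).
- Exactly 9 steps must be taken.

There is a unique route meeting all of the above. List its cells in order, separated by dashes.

The waypoints must appear in the order F, N, with no cell reused.
Route from J: up 1 to F, down-right 1 to K, down 1 to N, left 2 to L, up 3 to A, right 1 to B — 9 moves in all.
Check: order respected (F at step 1, N at step 3); 9 moves as required.

J - F - K - N - M - L - I - D - A - B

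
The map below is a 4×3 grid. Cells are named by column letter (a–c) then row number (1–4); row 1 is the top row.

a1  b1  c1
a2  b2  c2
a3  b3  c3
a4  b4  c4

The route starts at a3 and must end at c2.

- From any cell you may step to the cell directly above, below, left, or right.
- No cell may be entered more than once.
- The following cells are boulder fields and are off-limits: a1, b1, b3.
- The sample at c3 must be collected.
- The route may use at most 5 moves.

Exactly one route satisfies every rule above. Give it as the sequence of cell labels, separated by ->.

a3 -> a4 -> b4 -> c4 -> c3 -> c2

Any route must reach c3 and still end at c2 within 5 moves, so the order of the required stops is forced.
Route from a3: down to a4, 2× right (reaching c4), 2× up (reaching c2) — 5 moves in all.
Check: all required cells visited; 5 ≤ 5 moves.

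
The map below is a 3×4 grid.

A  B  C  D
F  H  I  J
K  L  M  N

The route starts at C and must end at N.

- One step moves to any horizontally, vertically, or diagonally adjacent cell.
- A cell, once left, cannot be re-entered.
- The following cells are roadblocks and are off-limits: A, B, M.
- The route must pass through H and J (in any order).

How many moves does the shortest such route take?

4

Any route passes through H and J in some order between C and N. Summing Chebyshev distances along each leg and taking the cheapest ordering (C → H → J → N) gives a lower bound of 1 + 2 + 1 = 4 moves.
A route of 4 moves achieves this: C → H → I → J → N.
Since 4 matches the lower bound, it is optimal.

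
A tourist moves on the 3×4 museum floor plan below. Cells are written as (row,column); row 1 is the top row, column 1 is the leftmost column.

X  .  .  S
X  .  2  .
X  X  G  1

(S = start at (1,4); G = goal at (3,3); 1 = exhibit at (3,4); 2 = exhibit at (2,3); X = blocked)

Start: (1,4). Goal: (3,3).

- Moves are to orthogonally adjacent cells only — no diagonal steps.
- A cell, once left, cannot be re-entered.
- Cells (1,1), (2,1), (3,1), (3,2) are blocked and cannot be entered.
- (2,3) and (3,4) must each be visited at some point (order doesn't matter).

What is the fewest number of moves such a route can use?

Any route passes through (2,3) and (3,4) in some order between (1,4) and (3,3). Summing Manhattan distances along each leg and taking the cheapest ordering ((1,4) → (3,4) → (2,3) → (3,3)) gives a lower bound of 2 + 2 + 1 = 5 moves.
A route of 5 moves achieves this: (1,4) → (1,3) → (2,3) → (2,4) → (3,4) → (3,3).
Since 5 matches the lower bound, it is optimal.

5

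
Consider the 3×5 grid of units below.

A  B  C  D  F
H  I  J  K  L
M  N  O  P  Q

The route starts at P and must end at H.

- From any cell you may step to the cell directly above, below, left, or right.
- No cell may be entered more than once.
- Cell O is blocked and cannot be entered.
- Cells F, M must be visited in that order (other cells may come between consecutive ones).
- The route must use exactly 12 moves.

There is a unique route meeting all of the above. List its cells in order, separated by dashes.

The waypoints must appear in the order F, M, with no cell reused.
Route from P: right 1 to Q, up 2 to F, left 1 to D, down 1 to K, left 1 to J, up 1 to C, left 1 to B, down 2 to N, left 1 to M, up 1 to H — 12 moves in all.
Check: order respected (F at step 3, M at step 11); 12 moves as required.

P - Q - L - F - D - K - J - C - B - I - N - M - H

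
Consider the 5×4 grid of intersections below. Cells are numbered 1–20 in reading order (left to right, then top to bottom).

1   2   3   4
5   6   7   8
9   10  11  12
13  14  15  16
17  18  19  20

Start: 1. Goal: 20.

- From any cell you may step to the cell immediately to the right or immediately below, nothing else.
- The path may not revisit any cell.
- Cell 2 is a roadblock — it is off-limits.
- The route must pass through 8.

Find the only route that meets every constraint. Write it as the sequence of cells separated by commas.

1, 5, 6, 7, 8, 12, 16, 20

Moves only go right or down, so the column and row indices never decrease.
Route from 1: down to 5, 3× right (reaching 8), 3× down (reaching 20) — 7 moves in all.
Check: all required cells visited.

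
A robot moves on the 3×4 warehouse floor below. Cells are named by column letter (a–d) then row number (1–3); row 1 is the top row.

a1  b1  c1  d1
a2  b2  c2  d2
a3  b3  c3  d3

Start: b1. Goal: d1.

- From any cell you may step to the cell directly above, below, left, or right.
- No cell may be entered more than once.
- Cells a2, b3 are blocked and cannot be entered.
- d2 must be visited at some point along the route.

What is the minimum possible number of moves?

4

Any route passes through d2 somewhere between b1 and d1. Summing Manhattan distances along the two legs (b1 → d2 → d1) gives a lower bound of 3 + 1 = 4 moves.
A route of 4 moves achieves this: b1 → b2 → c2 → d2 → d1.
Since 4 matches the lower bound, it is optimal.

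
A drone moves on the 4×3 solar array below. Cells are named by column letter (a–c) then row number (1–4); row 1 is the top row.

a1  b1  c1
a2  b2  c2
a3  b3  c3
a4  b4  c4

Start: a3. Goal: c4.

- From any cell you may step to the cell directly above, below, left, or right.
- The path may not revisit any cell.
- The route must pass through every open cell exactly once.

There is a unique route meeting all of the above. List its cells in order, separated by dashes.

a3 - a4 - b4 - b3 - b2 - a2 - a1 - b1 - c1 - c2 - c3 - c4

Need to visit all 12 open cells exactly once, starting at a3 and ending at c4.
Cell a4 has only two open neighbours (a3 and b4), so the path must pass straight through it: one of those is the cell it's entered from and the other is where it exits.
Route from a3: down 1 to a4, right 1 to b4, up 2 to b2, left 1 to a2, up 1 to a1, right 2 to c1, down 3 to c4 — 11 moves in all.
Check: all 12 open cells covered.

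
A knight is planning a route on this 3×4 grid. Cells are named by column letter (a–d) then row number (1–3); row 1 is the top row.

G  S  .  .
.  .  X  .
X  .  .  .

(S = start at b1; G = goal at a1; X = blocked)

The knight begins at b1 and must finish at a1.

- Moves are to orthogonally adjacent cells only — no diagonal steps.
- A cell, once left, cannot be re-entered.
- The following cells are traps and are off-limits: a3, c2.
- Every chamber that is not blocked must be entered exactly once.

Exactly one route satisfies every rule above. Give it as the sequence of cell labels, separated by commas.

Need to visit all 10 open cells exactly once, starting at b1 and ending at a1.
Route from b1: right 2 to d1, down 2 to d3, left 2 to b3, up 1 to b2, left 1 to a2, up 1 to a1 — 9 moves in all.
Check: all 10 open cells covered.

b1, c1, d1, d2, d3, c3, b3, b2, a2, a1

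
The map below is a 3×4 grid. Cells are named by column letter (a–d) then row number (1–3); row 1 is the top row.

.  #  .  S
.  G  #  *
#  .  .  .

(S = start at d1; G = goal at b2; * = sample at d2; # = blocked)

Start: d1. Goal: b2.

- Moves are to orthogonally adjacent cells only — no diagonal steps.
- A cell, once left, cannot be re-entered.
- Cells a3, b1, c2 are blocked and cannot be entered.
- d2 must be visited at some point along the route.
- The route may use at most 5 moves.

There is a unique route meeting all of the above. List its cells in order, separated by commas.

d1, d2, d3, c3, b3, b2

The 5-move cap with required stops at d2 leaves no slack for detours.
Route from d1: down 2 to d3, left 2 to b3, up 1 to b2 — 5 moves in all.
Check: all required cells visited; 5 ≤ 5 moves.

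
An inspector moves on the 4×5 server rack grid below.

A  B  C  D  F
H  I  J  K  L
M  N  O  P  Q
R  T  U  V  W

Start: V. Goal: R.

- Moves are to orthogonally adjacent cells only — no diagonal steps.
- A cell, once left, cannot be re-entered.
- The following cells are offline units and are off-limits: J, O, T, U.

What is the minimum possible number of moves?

9

The Manhattan distance from V to R is |4−4| + |4−1| = 3, so at least 3 moves are needed.
That bound ignores the blocked cells. Measuring each leg by the fewest moves that actually steer around them (V→R: 9) raises the lower bound to 9.
A route of 9 moves exists: V → P → K → D → C → B → I → N → M → R.
Since 9 matches that lower bound, it is optimal.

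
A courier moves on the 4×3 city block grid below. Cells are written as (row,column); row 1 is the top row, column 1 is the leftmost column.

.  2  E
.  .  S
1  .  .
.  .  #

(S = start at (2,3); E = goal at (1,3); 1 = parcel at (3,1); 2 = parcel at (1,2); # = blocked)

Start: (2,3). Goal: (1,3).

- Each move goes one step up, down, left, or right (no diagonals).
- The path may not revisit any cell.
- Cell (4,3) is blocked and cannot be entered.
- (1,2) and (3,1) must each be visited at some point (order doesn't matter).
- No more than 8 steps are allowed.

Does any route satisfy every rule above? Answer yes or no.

One route that works: (2,3) → (3,3) → (3,2) → (3,1) → (2,1) → (1,1) → (1,2) → (1,3).

yes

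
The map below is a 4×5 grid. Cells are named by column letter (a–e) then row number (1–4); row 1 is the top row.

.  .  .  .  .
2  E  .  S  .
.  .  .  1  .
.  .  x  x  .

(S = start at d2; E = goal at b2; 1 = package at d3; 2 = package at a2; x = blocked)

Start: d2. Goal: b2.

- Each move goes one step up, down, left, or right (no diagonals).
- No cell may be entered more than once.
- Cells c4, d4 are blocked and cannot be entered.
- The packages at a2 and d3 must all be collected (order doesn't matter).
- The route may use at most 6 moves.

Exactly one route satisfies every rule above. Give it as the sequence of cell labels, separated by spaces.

d2 d3 c3 b3 a3 a2 b2

The budget equals the shortest possible length, so every move has to be on a shortest route through the required cells.
Route from d2: down 1 to d3, left 3 to a3, up 1 to a2, right 1 to b2 — 6 moves in all.
Check: all required cells visited; 6 ≤ 6 moves.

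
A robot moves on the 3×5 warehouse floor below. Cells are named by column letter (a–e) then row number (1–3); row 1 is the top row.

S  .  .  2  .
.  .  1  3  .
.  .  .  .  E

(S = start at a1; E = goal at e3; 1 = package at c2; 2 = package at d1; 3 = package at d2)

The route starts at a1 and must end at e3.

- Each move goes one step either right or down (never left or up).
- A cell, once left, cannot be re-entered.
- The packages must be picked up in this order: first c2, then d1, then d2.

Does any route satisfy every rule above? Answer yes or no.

d1 lies above c2, so going from c2 to d1 would need an upward move — but moves only go right/down, so c2 cannot be visited before d1.

no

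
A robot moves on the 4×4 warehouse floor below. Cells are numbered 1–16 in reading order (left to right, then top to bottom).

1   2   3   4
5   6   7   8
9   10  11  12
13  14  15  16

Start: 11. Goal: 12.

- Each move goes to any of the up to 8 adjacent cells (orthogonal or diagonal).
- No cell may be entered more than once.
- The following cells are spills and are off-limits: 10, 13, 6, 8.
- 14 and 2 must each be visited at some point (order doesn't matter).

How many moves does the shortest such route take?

Any route passes through 14 and 2 in some order between 11 and 12. Summing Chebyshev distances along each leg and taking the cheapest ordering (11 → 14 → 2 → 12) gives a lower bound of 1 + 3 + 2 = 6 moves.
A route of 6 moves achieves this: 11 → 14 → 9 → 5 → 2 → 7 → 12.
Since 6 matches the lower bound, it is optimal.

6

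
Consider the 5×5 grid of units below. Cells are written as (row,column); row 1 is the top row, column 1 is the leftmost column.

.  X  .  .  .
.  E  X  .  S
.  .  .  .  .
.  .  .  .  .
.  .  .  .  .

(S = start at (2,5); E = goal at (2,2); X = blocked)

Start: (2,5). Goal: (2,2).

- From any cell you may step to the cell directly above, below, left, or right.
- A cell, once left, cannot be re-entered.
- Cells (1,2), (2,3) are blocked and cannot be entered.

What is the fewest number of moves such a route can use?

5

The Manhattan distance from (2,5) to (2,2) is |2−2| + |5−2| = 3, so at least 3 moves are needed.
That bound ignores the blocked cells. Measuring each leg by the fewest moves that actually steer around them ((2,5)→(2,2): 5) raises the lower bound to 5.
A route of 5 moves exists: (2,5) → (3,5) → (3,4) → (3,3) → (3,2) → (2,2).
Since 5 matches that lower bound, it is optimal.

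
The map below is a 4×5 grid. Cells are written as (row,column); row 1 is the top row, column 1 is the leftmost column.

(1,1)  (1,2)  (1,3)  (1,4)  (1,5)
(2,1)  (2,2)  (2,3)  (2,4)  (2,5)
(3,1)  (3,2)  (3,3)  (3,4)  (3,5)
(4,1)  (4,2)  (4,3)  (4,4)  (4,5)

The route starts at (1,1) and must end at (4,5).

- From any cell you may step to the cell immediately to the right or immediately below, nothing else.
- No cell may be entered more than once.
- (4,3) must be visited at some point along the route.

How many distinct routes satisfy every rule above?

10

A right/down-only route from (1,1) to (4,5) makes exactly 3 down-moves and 4 right-moves in some order.
With no other constraints that would be C(7,3) = 35 routes.
Split at (4,3) and multiply the segment counts: (1,1)→(4,3): 10; (4,3)→(4,5): 1; product = 10.
That gives 10 routes.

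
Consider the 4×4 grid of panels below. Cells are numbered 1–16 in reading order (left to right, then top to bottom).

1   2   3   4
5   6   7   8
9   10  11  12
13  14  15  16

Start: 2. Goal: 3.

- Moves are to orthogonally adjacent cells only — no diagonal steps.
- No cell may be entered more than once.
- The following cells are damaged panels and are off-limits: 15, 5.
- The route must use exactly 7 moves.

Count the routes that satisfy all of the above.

4

Need simple routes of exactly 7 moves from 2 to 3 (Manhattan distance 1, so 3 moves are spent on a detour and 3 undoing it).
Enumerating: 2 6 10 11 7 8 4 3 | 2 6 10 11 12 8 4 3 | 2 6 10 11 12 8 7 3 | 2 6 7 11 12 8 4 3.
That gives 4 routes.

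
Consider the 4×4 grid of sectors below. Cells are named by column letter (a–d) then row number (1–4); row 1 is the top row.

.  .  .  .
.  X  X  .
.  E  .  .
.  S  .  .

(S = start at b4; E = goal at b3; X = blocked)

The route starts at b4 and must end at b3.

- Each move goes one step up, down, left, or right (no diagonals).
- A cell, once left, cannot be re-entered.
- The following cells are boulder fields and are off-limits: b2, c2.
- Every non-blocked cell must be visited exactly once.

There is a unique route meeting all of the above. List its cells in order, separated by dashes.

b4 - a4 - a3 - a2 - a1 - b1 - c1 - d1 - d2 - d3 - d4 - c4 - c3 - b3

Need to visit all 14 open cells exactly once, starting at b4 and ending at b3.
Route from b4: left 1 to a4, up 3 to a1, right 3 to d1, down 3 to d4, left 1 to c4, up 1 to c3, left 1 to b3 — 13 moves in all.
Check: all 14 open cells covered.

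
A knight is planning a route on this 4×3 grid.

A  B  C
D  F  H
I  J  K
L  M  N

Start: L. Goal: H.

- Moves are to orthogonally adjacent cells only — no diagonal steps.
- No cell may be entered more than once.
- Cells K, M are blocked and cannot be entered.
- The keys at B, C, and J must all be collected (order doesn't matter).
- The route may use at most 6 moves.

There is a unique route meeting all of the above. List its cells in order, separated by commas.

Any route must reach B, C, and J and still end at H within 6 moves, so the order of the required stops is forced.
Route from L: up 1 to I, right 1 to J, up 2 to B, right 1 to C, down 1 to H — 6 moves in all.
Check: all required cells visited; 6 ≤ 6 moves.

L, I, J, F, B, C, H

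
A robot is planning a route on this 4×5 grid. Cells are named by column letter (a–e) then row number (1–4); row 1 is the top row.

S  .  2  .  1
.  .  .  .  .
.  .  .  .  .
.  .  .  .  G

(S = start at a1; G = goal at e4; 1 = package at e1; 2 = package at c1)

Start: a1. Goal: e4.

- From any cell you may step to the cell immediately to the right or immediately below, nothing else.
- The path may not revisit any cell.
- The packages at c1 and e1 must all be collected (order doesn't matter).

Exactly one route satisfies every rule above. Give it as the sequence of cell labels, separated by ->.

Moves only go right or down, so the column and row indices never decrease.
Route from a1: right 4 to e1, down 3 to e4 — 7 moves in all.
Check: all required cells visited.

a1 -> b1 -> c1 -> d1 -> e1 -> e2 -> e3 -> e4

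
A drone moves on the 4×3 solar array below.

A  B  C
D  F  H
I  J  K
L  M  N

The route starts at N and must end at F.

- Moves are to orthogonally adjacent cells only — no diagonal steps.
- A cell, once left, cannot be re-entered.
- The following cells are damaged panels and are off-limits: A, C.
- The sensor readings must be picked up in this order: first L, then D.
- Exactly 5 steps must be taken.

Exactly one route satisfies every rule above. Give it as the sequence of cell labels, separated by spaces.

N M L I D F

The waypoints must appear in the order L, D, with no cell reused.
Route from N: 2× left (reaching L), 2× up (reaching D), right to F — 5 moves in all.
Check: order respected (L at step 2, D at step 4); 5 moves as required.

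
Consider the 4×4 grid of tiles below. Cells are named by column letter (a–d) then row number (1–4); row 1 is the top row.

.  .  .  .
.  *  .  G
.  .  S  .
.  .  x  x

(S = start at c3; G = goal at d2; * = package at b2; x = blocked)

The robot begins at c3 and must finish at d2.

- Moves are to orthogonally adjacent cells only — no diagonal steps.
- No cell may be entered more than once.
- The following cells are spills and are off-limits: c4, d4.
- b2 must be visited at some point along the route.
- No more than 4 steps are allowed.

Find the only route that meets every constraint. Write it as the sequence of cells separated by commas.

The budget equals the shortest possible length, so every move has to be on a shortest route through the required cells.
Route from c3: left 1 to b3, up 1 to b2, right 2 to d2 — 4 moves in all.
Check: all required cells visited; 4 ≤ 4 moves.

c3, b3, b2, c2, d2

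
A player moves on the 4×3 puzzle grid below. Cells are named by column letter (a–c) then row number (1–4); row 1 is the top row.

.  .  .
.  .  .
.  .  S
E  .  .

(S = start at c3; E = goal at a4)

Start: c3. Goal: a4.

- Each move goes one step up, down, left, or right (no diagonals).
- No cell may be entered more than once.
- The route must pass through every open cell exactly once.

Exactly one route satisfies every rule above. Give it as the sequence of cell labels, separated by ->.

c3 -> c4 -> b4 -> b3 -> b2 -> c2 -> c1 -> b1 -> a1 -> a2 -> a3 -> a4

Need to visit all 12 open cells exactly once, starting at c3 and ending at a4.
Cell a1 has only two open neighbours (a2 and b1), so the path must pass straight through it: one of those is the cell it's entered from and the other is where it exits.
Route from c3: down 1 to c4, left 1 to b4, up 2 to b2, right 1 to c2, up 1 to c1, left 2 to a1, down 3 to a4 — 11 moves in all.
Check: all 12 open cells covered.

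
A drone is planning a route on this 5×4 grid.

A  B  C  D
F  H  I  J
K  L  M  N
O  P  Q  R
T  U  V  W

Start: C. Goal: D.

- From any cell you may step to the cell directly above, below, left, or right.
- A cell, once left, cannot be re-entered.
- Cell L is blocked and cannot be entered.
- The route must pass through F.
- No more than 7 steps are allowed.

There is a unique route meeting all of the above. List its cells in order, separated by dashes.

Any route must reach F and still end at D within 7 moves, so the order of the required stops is forced.
Route from C: 2× left (reaching A), down to F, 3× right (reaching J), up to D — 7 moves in all.
Check: all required cells visited; 7 ≤ 7 moves.

C - B - A - F - H - I - J - D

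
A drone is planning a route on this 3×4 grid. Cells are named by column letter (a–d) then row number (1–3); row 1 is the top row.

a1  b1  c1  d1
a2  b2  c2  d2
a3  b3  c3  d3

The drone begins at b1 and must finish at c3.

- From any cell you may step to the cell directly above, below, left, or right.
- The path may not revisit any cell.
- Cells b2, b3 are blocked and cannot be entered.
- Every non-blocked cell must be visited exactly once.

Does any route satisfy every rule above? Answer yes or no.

no

Cell a3 has only one open neighbour but is neither the start nor the goal, so a Hamiltonian route would have to both enter and leave it through the same neighbour — impossible without revisiting.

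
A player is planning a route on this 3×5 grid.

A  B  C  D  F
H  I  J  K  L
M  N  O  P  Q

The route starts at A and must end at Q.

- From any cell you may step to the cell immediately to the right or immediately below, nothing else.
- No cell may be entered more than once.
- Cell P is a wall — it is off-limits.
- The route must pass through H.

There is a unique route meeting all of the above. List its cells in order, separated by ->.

A -> H -> I -> J -> K -> L -> Q

Moves only go right or down, so the column and row indices never decrease.
Route from A: down 1 to H, right 4 to L, down 1 to Q — 6 moves in all.
Check: all required cells visited.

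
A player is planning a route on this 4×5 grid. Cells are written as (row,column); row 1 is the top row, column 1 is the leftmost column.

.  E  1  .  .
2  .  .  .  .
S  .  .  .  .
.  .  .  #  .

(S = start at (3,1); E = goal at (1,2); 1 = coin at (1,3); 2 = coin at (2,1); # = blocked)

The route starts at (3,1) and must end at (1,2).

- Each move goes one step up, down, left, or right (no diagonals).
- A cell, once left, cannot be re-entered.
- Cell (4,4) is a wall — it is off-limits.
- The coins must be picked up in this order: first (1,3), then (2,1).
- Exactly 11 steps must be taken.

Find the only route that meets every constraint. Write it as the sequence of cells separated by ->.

(3,1) -> (3,2) -> (3,3) -> (3,4) -> (2,4) -> (1,4) -> (1,3) -> (2,3) -> (2,2) -> (2,1) -> (1,1) -> (1,2)

The waypoints must appear in the order (1,3), (2,1), with no cell reused.
Route from (3,1): right 3 to (3,4), up 2 to (1,4), left 1 to (1,3), down 1 to (2,3), left 2 to (2,1), up 1 to (1,1), right 1 to (1,2) — 11 moves in all.
Check: order respected (1 at step 6, 2 at step 9); 11 moves as required.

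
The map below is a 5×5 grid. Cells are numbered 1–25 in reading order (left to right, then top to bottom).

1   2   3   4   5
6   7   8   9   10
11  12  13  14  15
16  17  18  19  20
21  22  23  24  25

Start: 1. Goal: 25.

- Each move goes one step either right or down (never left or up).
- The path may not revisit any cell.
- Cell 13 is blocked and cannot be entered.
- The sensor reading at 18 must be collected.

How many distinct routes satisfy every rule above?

12

A right/down-only route from 1 to 25 makes exactly 4 down-moves and 4 right-moves in some order.
With no other constraints that would be C(8,4) = 70 routes.
Split at 18 and multiply the segment counts (each segment already excludes blocked cells): 1→18: 4; 18→25: 3; product = 12.
That gives 12 routes.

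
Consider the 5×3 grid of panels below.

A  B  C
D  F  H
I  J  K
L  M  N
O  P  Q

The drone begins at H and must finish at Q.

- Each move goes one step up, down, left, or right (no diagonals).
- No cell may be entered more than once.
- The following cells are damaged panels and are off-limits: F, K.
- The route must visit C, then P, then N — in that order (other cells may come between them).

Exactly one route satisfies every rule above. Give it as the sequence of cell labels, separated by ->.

The waypoints must appear in the order C, P, N, with no cell reused.
Route from H: up 1 to C, left 2 to A, down 4 to O, right 1 to P, up 1 to M, right 1 to N, down 1 to Q — 11 moves in all.
Check: order respected (C at step 1, P at step 8, N at step 10).

H -> C -> B -> A -> D -> I -> L -> O -> P -> M -> N -> Q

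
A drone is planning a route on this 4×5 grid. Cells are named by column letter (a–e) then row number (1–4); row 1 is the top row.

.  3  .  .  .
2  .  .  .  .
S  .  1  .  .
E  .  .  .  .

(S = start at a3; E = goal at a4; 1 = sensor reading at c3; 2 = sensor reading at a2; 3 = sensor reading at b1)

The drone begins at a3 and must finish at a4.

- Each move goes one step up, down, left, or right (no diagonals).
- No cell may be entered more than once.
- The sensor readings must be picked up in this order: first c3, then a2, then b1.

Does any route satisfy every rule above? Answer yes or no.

yes

One route that works: a3 → b3 → c3 → c2 → b2 → a2 → a1 → b1 → c1 → d1 → d2 → d3 → d4 → c4 → b4 → a4.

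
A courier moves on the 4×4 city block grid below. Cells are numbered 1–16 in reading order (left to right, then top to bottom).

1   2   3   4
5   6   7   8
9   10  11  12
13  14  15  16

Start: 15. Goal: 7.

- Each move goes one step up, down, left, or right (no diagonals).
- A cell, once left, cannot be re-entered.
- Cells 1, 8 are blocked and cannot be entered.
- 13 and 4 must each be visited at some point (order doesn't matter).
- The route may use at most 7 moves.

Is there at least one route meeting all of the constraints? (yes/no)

4 must be visited but has only one open neighbour (3), and it is neither the start nor the goal — the route would have to enter and leave through 3, re-entering it.

no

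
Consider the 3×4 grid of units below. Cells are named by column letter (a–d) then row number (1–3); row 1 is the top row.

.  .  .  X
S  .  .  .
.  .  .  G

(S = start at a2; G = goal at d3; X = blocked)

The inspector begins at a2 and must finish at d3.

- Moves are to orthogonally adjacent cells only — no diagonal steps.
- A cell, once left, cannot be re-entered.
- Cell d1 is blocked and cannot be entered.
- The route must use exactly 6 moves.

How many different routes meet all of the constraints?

Need simple routes of exactly 6 moves from a2 to d3 (Manhattan distance 4, so 1 moves are spent on a detour and 1 undoing it).
Branch systematically from the start, pruning whenever the remaining move budget drops below the Manhattan distance to d3 or differs from it in parity. Grouping the completions by first move — via a1: 5; via a3: 3; via b2: 3 — and summing: 5 + 3 + 3 = 11.
That gives 11 routes.

11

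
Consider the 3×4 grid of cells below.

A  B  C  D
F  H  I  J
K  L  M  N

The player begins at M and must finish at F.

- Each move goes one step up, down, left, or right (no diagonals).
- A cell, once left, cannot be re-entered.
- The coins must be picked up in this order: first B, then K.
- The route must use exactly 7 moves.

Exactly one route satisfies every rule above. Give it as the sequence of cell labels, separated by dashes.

The waypoints must appear in the order B, K, with no cell reused.
Route from M: up 2 to C, left 1 to B, down 2 to L, left 1 to K, up 1 to F — 7 moves in all.
Check: order respected (B at step 3, K at step 6); 7 moves as required.

M - I - C - B - H - L - K - F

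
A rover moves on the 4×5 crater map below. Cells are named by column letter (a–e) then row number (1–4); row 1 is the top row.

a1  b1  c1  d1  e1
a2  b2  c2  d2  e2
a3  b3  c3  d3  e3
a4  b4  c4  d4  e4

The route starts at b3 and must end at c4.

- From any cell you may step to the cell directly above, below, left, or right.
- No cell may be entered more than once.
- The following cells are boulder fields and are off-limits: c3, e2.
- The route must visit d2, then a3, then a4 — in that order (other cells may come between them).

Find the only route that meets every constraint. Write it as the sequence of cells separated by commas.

The waypoints must appear in the order d2, a3, a4, with no cell reused.
Route from b3: up to b2, 2× right (reaching d2), up to d1, 3× left (reaching a1), 3× down (reaching a4), 2× right (reaching c4) — 12 moves in all.
Check: order respected (d2 at step 3, a3 at step 9, a4 at step 10).

b3, b2, c2, d2, d1, c1, b1, a1, a2, a3, a4, b4, c4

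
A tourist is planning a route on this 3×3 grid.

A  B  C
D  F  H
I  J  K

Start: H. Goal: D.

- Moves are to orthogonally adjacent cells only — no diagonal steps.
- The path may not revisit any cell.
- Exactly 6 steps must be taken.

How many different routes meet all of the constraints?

2

Need simple routes of exactly 6 moves from H to D (Manhattan distance 2, so 2 moves are spent on a detour and 2 undoing it).
Enumerating: H C B F J I D | H K J F B A D.
That gives 2 routes.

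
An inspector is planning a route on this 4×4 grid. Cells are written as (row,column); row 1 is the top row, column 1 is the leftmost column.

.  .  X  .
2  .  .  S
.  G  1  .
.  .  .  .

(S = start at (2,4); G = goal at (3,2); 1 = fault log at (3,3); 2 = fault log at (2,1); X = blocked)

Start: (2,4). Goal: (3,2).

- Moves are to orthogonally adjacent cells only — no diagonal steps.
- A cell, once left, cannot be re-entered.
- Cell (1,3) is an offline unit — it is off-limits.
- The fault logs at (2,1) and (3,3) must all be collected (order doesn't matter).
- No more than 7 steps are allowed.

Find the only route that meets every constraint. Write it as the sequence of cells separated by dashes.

The 7-move cap with required stops at (2,1), (3,3) leaves no slack for detours.
Route from (2,4): down 1 to (3,4), left 1 to (3,3), up 1 to (2,3), left 2 to (2,1), down 1 to (3,1), right 1 to (3,2) — 7 moves in all.
Check: all required cells visited; 7 ≤ 7 moves.

(2,4) - (3,4) - (3,3) - (2,3) - (2,2) - (2,1) - (3,1) - (3,2)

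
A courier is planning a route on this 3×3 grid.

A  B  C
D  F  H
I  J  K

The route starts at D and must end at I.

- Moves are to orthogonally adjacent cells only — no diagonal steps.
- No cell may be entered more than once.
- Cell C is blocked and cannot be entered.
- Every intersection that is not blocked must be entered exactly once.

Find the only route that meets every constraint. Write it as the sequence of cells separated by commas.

Need to visit all 8 open cells exactly once, starting at D and ending at I.
Cell H has only two open neighbours (K and F), so the path must pass straight through it: one of those is the cell it's entered from and the other is where it exits.
Route from D: up 1 to A, right 1 to B, down 1 to F, right 1 to H, down 1 to K, left 2 to I — 7 moves in all.
Check: all 8 open cells covered.

D, A, B, F, H, K, J, I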